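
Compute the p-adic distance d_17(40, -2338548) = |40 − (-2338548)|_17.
d_17(40, -2338548) = 1/83521

Step 1 — x − y = 40 − (-2338548) = 2338588. Step 2 — v_17(2338588) = 4 (factor: 2338588 = (17^4 · 28); the sign does not affect v_p). Step 3 — |x − y|_17 = 17^{-4} = 1/83521.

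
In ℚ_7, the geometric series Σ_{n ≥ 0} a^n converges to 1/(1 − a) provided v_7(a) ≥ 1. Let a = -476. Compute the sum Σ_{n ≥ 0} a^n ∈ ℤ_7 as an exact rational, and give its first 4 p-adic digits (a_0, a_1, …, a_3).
Σ a^n = 1/(1 − a) = 1/477;  first 4 digits = (1, 2, 1, 2)

v_7(a) = 1 ≥ 1, so the series converges in ℤ_7 to 1/(1 − a) = 1/(1 − (-476)) = 1/477. Expand this rational in ℤ_7: compute digits iteratively via d_i = x_i mod 7, x_{i+1} = (x_i − d_i)/7. The first 4 digits are (1, 2, 1, 2).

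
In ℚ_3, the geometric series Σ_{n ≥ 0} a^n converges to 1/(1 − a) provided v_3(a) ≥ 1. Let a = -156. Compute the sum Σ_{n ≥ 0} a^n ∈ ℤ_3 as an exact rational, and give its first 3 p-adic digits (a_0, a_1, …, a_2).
Σ a^n = 1/(1 − a) = 1/157;  first 3 digits = (1, 2, 1)

v_3(a) = 1 ≥ 1, so the series converges in ℤ_3 to 1/(1 − a) = 1/(1 − (-156)) = 1/157. Expand this rational in ℤ_3: compute digits iteratively via d_i = x_i mod 3, x_{i+1} = (x_i − d_i)/3. The first 3 digits are (1, 2, 1).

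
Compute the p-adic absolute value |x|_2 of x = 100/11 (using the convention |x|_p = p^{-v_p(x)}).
|100/11|_2 = 1/4

Step 1 — compute v_2(x) by factoring powers of 2 out of the numerator and denominator: v_2(100/11) = 2. Step 2 — apply |x|_p = p^{-v_p(x)} = 2^{-2} = 1/4.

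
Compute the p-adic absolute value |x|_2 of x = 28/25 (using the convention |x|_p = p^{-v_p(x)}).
|28/25|_2 = 1/4

Step 1 — compute v_2(x) by factoring powers of 2 out of the numerator and denominator: v_2(28/25) = 2. Step 2 — apply |x|_p = p^{-v_p(x)} = 2^{-2} = 1/4.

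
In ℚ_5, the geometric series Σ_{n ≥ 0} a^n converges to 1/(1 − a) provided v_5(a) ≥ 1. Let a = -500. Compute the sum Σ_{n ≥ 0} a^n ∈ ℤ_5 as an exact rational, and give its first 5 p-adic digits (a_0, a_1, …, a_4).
Σ a^n = 1/(1 − a) = 1/501;  first 5 digits = (1, 0, 0, 1, 4)

v_5(a) = 3 ≥ 1, so the series converges in ℤ_5 to 1/(1 − a) = 1/(1 − (-500)) = 1/501. Expand this rational in ℤ_5: compute digits iteratively via d_i = x_i mod 5, x_{i+1} = (x_i − d_i)/5. The first 5 digits are (1, 0, 0, 1, 4).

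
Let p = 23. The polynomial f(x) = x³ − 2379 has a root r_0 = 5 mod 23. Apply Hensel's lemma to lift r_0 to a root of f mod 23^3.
r_2 = 6905 (mod 12167)

Hensel: r_{i+1} = r_i − f(r_i)/f′(r_i) mod 23^{i+2}, where f′(x) = 3x². Iterate:
  r_0 = 5 (mod 23)
  r_1 = 28 (mod 529)
  r_2 = 6905 (mod 12167)
Final: r = 6905 with f(r) ≡ 0 mod 23^3.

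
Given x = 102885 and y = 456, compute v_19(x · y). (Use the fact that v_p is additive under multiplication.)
v_19(46915560) = 4

v_p(x) = 3 (factor: 102885 = 19^3 · 15); v_p(y) = 1 (factor: 456 = 19^1 · 24). Additivity: v_p(xy) = v_p(x) + v_p(y) = 3 + 1 = 4. (Direct check: xy = 46915560 = 19^4 · (360).)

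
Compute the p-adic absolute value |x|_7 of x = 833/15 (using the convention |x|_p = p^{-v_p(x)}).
|833/15|_7 = 1/49

Step 1 — compute v_7(x) by factoring powers of 7 out of the numerator and denominator: v_7(833/15) = 2. Step 2 — apply |x|_p = p^{-v_p(x)} = 7^{-2} = 1/49.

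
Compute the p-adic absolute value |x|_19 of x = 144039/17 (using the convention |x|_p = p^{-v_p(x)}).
|144039/17|_19 = 1/6859

Step 1 — compute v_19(x) by factoring powers of 19 out of the numerator and denominator: v_19(144039/17) = 3. Step 2 — apply |x|_p = p^{-v_p(x)} = 19^{-3} = 1/6859.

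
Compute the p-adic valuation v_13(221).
v_13(221) = 1

v_13(n) is the largest exponent k such that 13^k divides n. Factor out: 221 = 13^1 · 17. (Sign doesn't affect v_p.) So v_13(221) = 1.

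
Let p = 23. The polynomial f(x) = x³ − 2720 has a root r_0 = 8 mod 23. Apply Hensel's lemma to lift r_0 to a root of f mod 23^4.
r_3 = 276422 (mod 279841)

Hensel: r_{i+1} = r_i − f(r_i)/f′(r_i) mod 23^{i+2}, where f′(x) = 3x². Iterate:
  r_0 = 8 (mod 23)
  r_1 = 284 (mod 529)
  r_2 = 8748 (mod 12167)
  r_3 = 276422 (mod 279841)
Final: r = 276422 with f(r) ≡ 0 mod 23^4.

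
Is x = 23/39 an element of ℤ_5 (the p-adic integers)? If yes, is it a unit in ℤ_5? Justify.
x ∈ ℤ_5^× (unit); v_5(x) = 0

ℤ_5 = {x ∈ ℚ_5 : v_5(x) ≥ 0} and ℤ_5^× = {x ∈ ℤ_5 : v_5(x) = 0}. Here v_5(23/39) = v_5(num) − v_5(den) = 0; compare against these criteria.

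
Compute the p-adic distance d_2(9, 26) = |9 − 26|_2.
d_2(9, 26) = 1

Step 1 — x − y = 9 − 26 = -17. Step 2 — v_2(-17) = 0 (factor: -17 = −(2^0 · 17); the sign does not affect v_p). Step 3 — |x − y|_2 = 2^{0} = 1.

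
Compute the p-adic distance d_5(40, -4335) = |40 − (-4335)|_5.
d_5(40, -4335) = 1/625

Step 1 — x − y = 40 − (-4335) = 4375. Step 2 — v_5(4375) = 4 (factor: 4375 = (5^4 · 7); the sign does not affect v_p). Step 3 — |x − y|_5 = 5^{-4} = 1/625.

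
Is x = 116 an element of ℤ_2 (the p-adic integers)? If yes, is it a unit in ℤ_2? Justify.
x ∈ ℤ_2 but not a unit; v_2(x) = 2 > 0

ℤ_2 = {x ∈ ℚ_2 : v_2(x) ≥ 0} and ℤ_2^× = {x ∈ ℤ_2 : v_2(x) = 0}. Here v_2(116) = v_2(num) − v_2(den) = 2; compare against these criteria.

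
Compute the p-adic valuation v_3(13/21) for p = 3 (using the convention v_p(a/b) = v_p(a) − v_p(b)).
v_3(13/21) = -1

Factor powers of 3 from the numerator and denominator of the reduced fraction: 13 = 3^0 · 13 and 21 = 3^1 · 7. Apply v_p(a/b) = v_p(a) − v_p(b): v_3(13/21) = 0 − 1 = -1.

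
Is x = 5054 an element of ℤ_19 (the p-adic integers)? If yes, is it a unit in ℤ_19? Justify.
x ∈ ℤ_19 but not a unit; v_19(x) = 2 > 0

ℤ_19 = {x ∈ ℚ_19 : v_19(x) ≥ 0} and ℤ_19^× = {x ∈ ℤ_19 : v_19(x) = 0}. Here v_19(5054) = v_19(num) − v_19(den) = 2; compare against these criteria.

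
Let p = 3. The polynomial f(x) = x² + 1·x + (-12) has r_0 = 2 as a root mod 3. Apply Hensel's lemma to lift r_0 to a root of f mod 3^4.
r_3 = 77 (mod 81)

Hensel: r_{i+1} = r_i − f(r_i)·(f′(r_i))^{-1} mod 3^{i+2}, f′(x) = 2x + 1. Iterate:
  r_0 = 2 (mod 3)
  r_1 = 5 (mod 9)
  r_2 = 23 (mod 27)
  r_3 = 77 (mod 81)
Final: r = 77 satisfies f(r) ≡ 0 mod 3^4.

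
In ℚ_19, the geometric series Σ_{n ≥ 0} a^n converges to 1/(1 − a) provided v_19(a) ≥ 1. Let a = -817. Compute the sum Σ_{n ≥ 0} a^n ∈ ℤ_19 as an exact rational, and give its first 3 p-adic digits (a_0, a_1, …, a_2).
Σ a^n = 1/(1 − a) = 1/818;  first 3 digits = (1, 14, 3)

v_19(a) = 1 ≥ 1, so the series converges in ℤ_19 to 1/(1 − a) = 1/(1 − (-817)) = 1/818. Expand this rational in ℤ_19: compute digits iteratively via d_i = x_i mod 19, x_{i+1} = (x_i − d_i)/19. The first 3 digits are (1, 14, 3).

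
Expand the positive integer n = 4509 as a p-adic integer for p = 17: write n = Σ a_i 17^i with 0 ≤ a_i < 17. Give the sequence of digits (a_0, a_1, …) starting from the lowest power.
(a_0, a_1, …) = (4, 10, 15)

Repeated division by 17 gives the digits low-to-high: 4509 = 4 + 10·17^1 + 15·17^2. Digit sequence: (4, 10, 15).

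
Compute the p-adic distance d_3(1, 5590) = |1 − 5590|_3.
d_3(1, 5590) = 1/243

Step 1 — x − y = 1 − 5590 = -5589. Step 2 — v_3(-5589) = 5 (factor: -5589 = −(3^5 · 23); the sign does not affect v_p). Step 3 — |x − y|_3 = 3^{-5} = 1/243.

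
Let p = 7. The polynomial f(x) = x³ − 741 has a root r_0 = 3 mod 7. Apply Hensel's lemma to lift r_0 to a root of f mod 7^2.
r_1 = 24 (mod 49)

Hensel: r_{i+1} = r_i − f(r_i)/f′(r_i) mod 7^{i+2}, where f′(x) = 3x². Iterate:
  r_0 = 3 (mod 7)
  r_1 = 24 (mod 49)
Final: r = 24 with f(r) ≡ 0 mod 7^2.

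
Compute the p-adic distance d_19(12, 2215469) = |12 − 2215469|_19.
d_19(12, 2215469) = 1/130321

Step 1 — x − y = 12 − 2215469 = -2215457. Step 2 — v_19(-2215457) = 4 (factor: -2215457 = −(19^4 · 17); the sign does not affect v_p). Step 3 — |x − y|_19 = 19^{-4} = 1/130321.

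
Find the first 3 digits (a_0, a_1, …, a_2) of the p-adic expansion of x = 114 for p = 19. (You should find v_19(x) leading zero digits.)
(a_0, …, a_2) = (0, 6, 0)

v_19(114) = 1, so a_0 = ... = a_0 = 0. Factor out: x = 19^1 · u with u = 6 a unit in ℤ_19. Expand u iteratively via a_{v+i} = u_i mod 19, u_{i+1} = (u_i − a_{v+i})/19:
  u_0 = 6;  a_1 = 6;  u_1 = (u_0 − 6)/19 = 0
  u_1 = 0;  a_2 = 0;  u_2 = (u_1 − 0)/19 = 0
Digits: (0, 6, 0).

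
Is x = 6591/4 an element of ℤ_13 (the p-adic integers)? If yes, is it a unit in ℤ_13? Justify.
x ∈ ℤ_13 but not a unit; v_13(x) = 3 > 0

ℤ_13 = {x ∈ ℚ_13 : v_13(x) ≥ 0} and ℤ_13^× = {x ∈ ℤ_13 : v_13(x) = 0}. Here v_13(6591/4) = v_13(num) − v_13(den) = 3; compare against these criteria.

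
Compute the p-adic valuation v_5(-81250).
v_5(-81250) = 5

v_5(n) is the largest exponent k such that 5^k divides n. Factor out: -81250 = -5^5 · 26. (Sign doesn't affect v_p.) So v_5(-81250) = 5.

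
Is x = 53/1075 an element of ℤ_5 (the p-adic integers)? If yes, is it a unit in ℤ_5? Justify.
x ∉ ℤ_5 (v_5(x) = -2 < 0)

ℤ_5 = {x ∈ ℚ_5 : v_5(x) ≥ 0} and ℤ_5^× = {x ∈ ℤ_5 : v_5(x) = 0}. Here v_5(53/1075) = v_5(num) − v_5(den) = -2; compare against these criteria.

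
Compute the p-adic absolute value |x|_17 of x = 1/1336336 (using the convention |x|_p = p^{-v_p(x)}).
|1/1336336|_17 = 83521

Step 1 — compute v_17(x) by factoring powers of 17 out of the numerator and denominator: v_17(1/1336336) = -4. Step 2 — apply |x|_p = p^{-v_p(x)} = 17^{4} = 83521.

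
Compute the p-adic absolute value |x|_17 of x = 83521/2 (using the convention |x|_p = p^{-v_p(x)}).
|83521/2|_17 = 1/83521

Step 1 — compute v_17(x) by factoring powers of 17 out of the numerator and denominator: v_17(83521/2) = 4. Step 2 — apply |x|_p = p^{-v_p(x)} = 17^{-4} = 1/83521.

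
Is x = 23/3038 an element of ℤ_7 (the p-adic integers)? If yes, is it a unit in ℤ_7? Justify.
x ∉ ℤ_7 (v_7(x) = -2 < 0)

ℤ_7 = {x ∈ ℚ_7 : v_7(x) ≥ 0} and ℤ_7^× = {x ∈ ℤ_7 : v_7(x) = 0}. Here v_7(23/3038) = v_7(num) − v_7(den) = -2; compare against these criteria.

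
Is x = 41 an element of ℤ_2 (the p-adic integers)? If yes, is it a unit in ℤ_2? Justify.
x ∈ ℤ_2^× (unit); v_2(x) = 0

ℤ_2 = {x ∈ ℚ_2 : v_2(x) ≥ 0} and ℤ_2^× = {x ∈ ℤ_2 : v_2(x) = 0}. Here v_2(41) = v_2(num) − v_2(den) = 0; compare against these criteria.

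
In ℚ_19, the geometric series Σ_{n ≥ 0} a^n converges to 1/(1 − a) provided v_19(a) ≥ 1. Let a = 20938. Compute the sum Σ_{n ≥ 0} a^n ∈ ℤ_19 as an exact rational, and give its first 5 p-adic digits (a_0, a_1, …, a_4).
Σ a^n = 1/(1 − a) = -1/20937;  first 5 digits = (1, 0, 1, 3, 1)

v_19(a) = 2 ≥ 1, so the series converges in ℤ_19 to 1/(1 − a) = 1/(1 − 20938) = -1/20937. Expand this rational in ℤ_19: compute digits iteratively via d_i = x_i mod 19, x_{i+1} = (x_i − d_i)/19. The first 5 digits are (1, 0, 1, 3, 1).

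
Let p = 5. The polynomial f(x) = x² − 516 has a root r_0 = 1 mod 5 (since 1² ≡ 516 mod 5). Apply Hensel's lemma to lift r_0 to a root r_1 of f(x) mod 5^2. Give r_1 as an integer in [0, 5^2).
r_1 = 21 (mod 25)

Hensel's recurrence: r_{i+1} = r_i − f(r_i)·(f′(r_i))^{-1} mod 5^{i+2}, with f′(x) = 2x. Iterate:
  r_0 = 1 (mod 5)
  r_1 = 21 (mod 25)
Final: r_1 = 21, and one checks f(r_1) ≡ 0 mod 5^2.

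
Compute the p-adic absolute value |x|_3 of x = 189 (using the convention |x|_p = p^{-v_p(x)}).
|189|_3 = 1/27

Step 1 — compute v_3(x) by factoring powers of 3 out of the numerator and denominator: v_3(189) = 3. Step 2 — apply |x|_p = p^{-v_p(x)} = 3^{-3} = 1/27.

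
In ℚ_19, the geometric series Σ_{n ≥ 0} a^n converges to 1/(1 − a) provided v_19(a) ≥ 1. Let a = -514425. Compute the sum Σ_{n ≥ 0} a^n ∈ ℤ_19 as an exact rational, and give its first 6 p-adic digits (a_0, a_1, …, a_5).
Σ a^n = 1/(1 − a) = 1/514426;  first 6 digits = (1, 0, 0, 1, 15, 18)

v_19(a) = 3 ≥ 1, so the series converges in ℤ_19 to 1/(1 − a) = 1/(1 − (-514425)) = 1/514426. Expand this rational in ℤ_19: compute digits iteratively via d_i = x_i mod 19, x_{i+1} = (x_i − d_i)/19. The first 6 digits are (1, 0, 0, 1, 15, 18).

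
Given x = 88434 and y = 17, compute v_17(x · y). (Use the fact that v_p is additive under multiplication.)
v_17(1503378) = 4

v_p(x) = 3 (factor: 88434 = 17^3 · 18); v_p(y) = 1 (factor: 17 = 17^1 · 1). Additivity: v_p(xy) = v_p(x) + v_p(y) = 3 + 1 = 4. (Direct check: xy = 1503378 = 17^4 · (18).)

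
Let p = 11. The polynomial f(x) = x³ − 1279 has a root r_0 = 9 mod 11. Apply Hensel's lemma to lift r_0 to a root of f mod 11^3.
r_2 = 75 (mod 1331)

Hensel: r_{i+1} = r_i − f(r_i)/f′(r_i) mod 11^{i+2}, where f′(x) = 3x². Iterate:
  r_0 = 9 (mod 11)
  r_1 = 75 (mod 121)
  r_2 = 75 (mod 1331)
Final: r = 75 with f(r) ≡ 0 mod 11^3.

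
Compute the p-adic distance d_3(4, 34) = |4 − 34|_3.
d_3(4, 34) = 1/3

Step 1 — x − y = 4 − 34 = -30. Step 2 — v_3(-30) = 1 (factor: -30 = −(3^1 · 10); the sign does not affect v_p). Step 3 — |x − y|_3 = 3^{-1} = 1/3.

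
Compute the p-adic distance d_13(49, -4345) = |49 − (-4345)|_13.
d_13(49, -4345) = 1/2197

Step 1 — x − y = 49 − (-4345) = 4394. Step 2 — v_13(4394) = 3 (factor: 4394 = (13^3 · 2); the sign does not affect v_p). Step 3 — |x − y|_13 = 13^{-3} = 1/2197.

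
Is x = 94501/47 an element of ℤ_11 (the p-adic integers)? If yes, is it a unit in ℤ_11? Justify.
x ∈ ℤ_11 but not a unit; v_11(x) = 3 > 0

ℤ_11 = {x ∈ ℚ_11 : v_11(x) ≥ 0} and ℤ_11^× = {x ∈ ℤ_11 : v_11(x) = 0}. Here v_11(94501/47) = v_11(num) − v_11(den) = 3; compare against these criteria.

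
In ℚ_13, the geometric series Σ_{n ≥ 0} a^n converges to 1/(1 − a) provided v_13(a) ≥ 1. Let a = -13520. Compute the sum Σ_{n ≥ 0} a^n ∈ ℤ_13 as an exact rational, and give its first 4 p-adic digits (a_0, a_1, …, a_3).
Σ a^n = 1/(1 − a) = 1/13521;  first 4 digits = (1, 0, 11, 6)

v_13(a) = 2 ≥ 1, so the series converges in ℤ_13 to 1/(1 − a) = 1/(1 − (-13520)) = 1/13521. Expand this rational in ℤ_13: compute digits iteratively via d_i = x_i mod 13, x_{i+1} = (x_i − d_i)/13. The first 4 digits are (1, 0, 11, 6).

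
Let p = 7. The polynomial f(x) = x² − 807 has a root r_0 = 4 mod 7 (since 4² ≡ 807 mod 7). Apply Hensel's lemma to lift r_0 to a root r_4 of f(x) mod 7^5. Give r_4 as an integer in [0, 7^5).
r_4 = 3098 (mod 16807)

Hensel's recurrence: r_{i+1} = r_i − f(r_i)·(f′(r_i))^{-1} mod 7^{i+2}, with f′(x) = 2x. Iterate:
  r_0 = 4 (mod 7)
  r_1 = 11 (mod 49)
  r_2 = 11 (mod 343)
  r_3 = 697 (mod 2401)
  r_4 = 3098 (mod 16807)
Final: r_4 = 3098, and one checks f(r_4) ≡ 0 mod 7^5.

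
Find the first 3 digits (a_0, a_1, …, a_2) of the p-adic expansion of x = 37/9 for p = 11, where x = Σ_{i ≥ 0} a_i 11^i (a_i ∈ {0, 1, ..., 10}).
(a_0, …, a_2) = (9, 2, 1)

v_11(37/9) = 0 (numerator and denominator both coprime to 11), so x ∈ ℤ_11^×. Compute digits iteratively via a_i = x_i mod 11, x_{i+1} = (x_i − a_i)/11, with x_0 = x:
  x_0 = 37/9;  a_0 = 9;  x_1 = (x_0 − 9)/11 = -4/9
  x_1 = -4/9;  a_1 = 2;  x_2 = (x_1 − 2)/11 = -2/9
  x_2 = -2/9;  a_2 = 1;  x_3 = (x_2 − 1)/11 = -1/9
Digits: (9, 2, 1).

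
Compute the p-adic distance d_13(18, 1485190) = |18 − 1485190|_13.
d_13(18, 1485190) = 1/371293

Step 1 — x − y = 18 − 1485190 = -1485172. Step 2 — v_13(-1485172) = 5 (factor: -1485172 = −(13^5 · 4); the sign does not affect v_p). Step 3 — |x − y|_13 = 13^{-5} = 1/371293.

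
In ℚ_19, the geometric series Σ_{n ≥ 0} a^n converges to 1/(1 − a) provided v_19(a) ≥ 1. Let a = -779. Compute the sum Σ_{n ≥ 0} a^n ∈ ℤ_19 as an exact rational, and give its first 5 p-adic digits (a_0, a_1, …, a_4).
Σ a^n = 1/(1 − a) = 1/780;  first 5 digits = (1, 16, 6, 4, 11)

v_19(a) = 1 ≥ 1, so the series converges in ℤ_19 to 1/(1 − a) = 1/(1 − (-779)) = 1/780. Expand this rational in ℤ_19: compute digits iteratively via d_i = x_i mod 19, x_{i+1} = (x_i − d_i)/19. The first 5 digits are (1, 16, 6, 4, 11).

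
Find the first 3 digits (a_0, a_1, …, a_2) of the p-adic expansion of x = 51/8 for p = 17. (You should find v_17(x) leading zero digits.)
(a_0, …, a_2) = (0, 11, 10)

v_17(51/8) = 1, so a_0 = ... = a_0 = 0. Factor out: x = 17^1 · u with u = 3/8 a unit in ℤ_17. Expand u iteratively via a_{v+i} = u_i mod 17, u_{i+1} = (u_i − a_{v+i})/17:
  u_0 = 3/8;  a_1 = 11;  u_1 = (u_0 − 11)/17 = -5/8
  u_1 = -5/8;  a_2 = 10;  u_2 = (u_1 − 10)/17 = -5/8
Digits: (0, 11, 10).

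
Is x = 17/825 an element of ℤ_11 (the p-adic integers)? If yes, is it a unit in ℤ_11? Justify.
x ∉ ℤ_11 (v_11(x) = -1 < 0)

ℤ_11 = {x ∈ ℚ_11 : v_11(x) ≥ 0} and ℤ_11^× = {x ∈ ℤ_11 : v_11(x) = 0}. Here v_11(17/825) = v_11(num) − v_11(den) = -1; compare against these criteria.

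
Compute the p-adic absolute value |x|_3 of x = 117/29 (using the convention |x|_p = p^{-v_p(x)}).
|117/29|_3 = 1/9

Step 1 — compute v_3(x) by factoring powers of 3 out of the numerator and denominator: v_3(117/29) = 2. Step 2 — apply |x|_p = p^{-v_p(x)} = 3^{-2} = 1/9.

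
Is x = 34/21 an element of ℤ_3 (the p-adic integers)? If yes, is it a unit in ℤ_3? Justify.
x ∉ ℤ_3 (v_3(x) = -1 < 0)

ℤ_3 = {x ∈ ℚ_3 : v_3(x) ≥ 0} and ℤ_3^× = {x ∈ ℤ_3 : v_3(x) = 0}. Here v_3(34/21) = v_3(num) − v_3(den) = -1; compare against these criteria.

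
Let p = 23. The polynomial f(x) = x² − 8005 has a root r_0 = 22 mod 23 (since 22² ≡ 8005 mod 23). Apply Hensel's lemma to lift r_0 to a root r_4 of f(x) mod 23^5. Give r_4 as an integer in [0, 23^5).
r_4 = 4852746 (mod 6436343)

Hensel's recurrence: r_{i+1} = r_i − f(r_i)·(f′(r_i))^{-1} mod 23^{i+2}, with f′(x) = 2x. Iterate:
  r_0 = 22 (mod 23)
  r_1 = 229 (mod 529)
  r_2 = 10280 (mod 12167)
  r_3 = 95449 (mod 279841)
  r_4 = 4852746 (mod 6436343)
Final: r_4 = 4852746, and one checks f(r_4) ≡ 0 mod 23^5.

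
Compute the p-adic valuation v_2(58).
v_2(58) = 1

v_2(n) is the largest exponent k such that 2^k divides n. Factor out: 58 = 2^1 · 29. (Sign doesn't affect v_p.) So v_2(58) = 1.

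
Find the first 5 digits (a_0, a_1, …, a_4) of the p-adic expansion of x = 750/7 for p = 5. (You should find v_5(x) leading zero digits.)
(a_0, …, a_4) = (0, 0, 0, 3, 1)

v_5(750/7) = 3, so a_0 = ... = a_2 = 0. Factor out: x = 5^3 · u with u = 6/7 a unit in ℤ_5. Expand u iteratively via a_{v+i} = u_i mod 5, u_{i+1} = (u_i − a_{v+i})/5:
  u_0 = 6/7;  a_3 = 3;  u_1 = (u_0 − 3)/5 = -3/7
  u_1 = -3/7;  a_4 = 1;  u_2 = (u_1 − 1)/5 = -2/7
Digits: (0, 0, 0, 3, 1).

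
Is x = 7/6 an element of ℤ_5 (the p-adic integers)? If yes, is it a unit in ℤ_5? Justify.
x ∈ ℤ_5^× (unit); v_5(x) = 0

ℤ_5 = {x ∈ ℚ_5 : v_5(x) ≥ 0} and ℤ_5^× = {x ∈ ℤ_5 : v_5(x) = 0}. Here v_5(7/6) = v_5(num) − v_5(den) = 0; compare against these criteria.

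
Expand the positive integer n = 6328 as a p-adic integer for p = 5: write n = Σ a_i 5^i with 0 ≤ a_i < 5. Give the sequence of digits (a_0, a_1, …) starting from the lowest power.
(a_0, a_1, …) = (3, 0, 3, 0, 0, 2)

Repeated division by 5 gives the digits low-to-high: 6328 = 3 + 3·5^2 + 2·5^5. Digit sequence: (3, 0, 3, 0, 0, 2).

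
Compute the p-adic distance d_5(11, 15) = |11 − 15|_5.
d_5(11, 15) = 1

Step 1 — x − y = 11 − 15 = -4. Step 2 — v_5(-4) = 0 (factor: -4 = −(5^0 · 4); the sign does not affect v_p). Step 3 — |x − y|_5 = 5^{0} = 1.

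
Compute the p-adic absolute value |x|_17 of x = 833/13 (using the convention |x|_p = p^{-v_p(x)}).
|833/13|_17 = 1/17

Step 1 — compute v_17(x) by factoring powers of 17 out of the numerator and denominator: v_17(833/13) = 1. Step 2 — apply |x|_p = p^{-v_p(x)} = 17^{-1} = 1/17.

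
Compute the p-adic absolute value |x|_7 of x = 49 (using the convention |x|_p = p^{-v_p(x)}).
|49|_7 = 1/49

Step 1 — compute v_7(x) by factoring powers of 7 out of the numerator and denominator: v_7(49) = 2. Step 2 — apply |x|_p = p^{-v_p(x)} = 7^{-2} = 1/49.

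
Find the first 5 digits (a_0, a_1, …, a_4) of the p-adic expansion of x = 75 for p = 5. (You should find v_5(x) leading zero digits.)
(a_0, …, a_4) = (0, 0, 3, 0, 0)

v_5(75) = 2, so a_0 = ... = a_1 = 0. Factor out: x = 5^2 · u with u = 3 a unit in ℤ_5. Expand u iteratively via a_{v+i} = u_i mod 5, u_{i+1} = (u_i − a_{v+i})/5:
  u_0 = 3;  a_2 = 3;  u_1 = (u_0 − 3)/5 = 0
  u_1 = 0;  a_3 = 0;  u_2 = (u_1 − 0)/5 = 0
  u_2 = 0;  a_4 = 0;  u_3 = (u_2 − 0)/5 = 0
Digits: (0, 0, 3, 0, 0).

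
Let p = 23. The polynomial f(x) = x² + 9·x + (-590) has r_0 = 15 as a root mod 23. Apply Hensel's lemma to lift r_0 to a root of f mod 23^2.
r_1 = 360 (mod 529)

Hensel: r_{i+1} = r_i − f(r_i)·(f′(r_i))^{-1} mod 23^{i+2}, f′(x) = 2x + 9. Iterate:
  r_0 = 15 (mod 23)
  r_1 = 360 (mod 529)
Final: r = 360 satisfies f(r) ≡ 0 mod 23^2.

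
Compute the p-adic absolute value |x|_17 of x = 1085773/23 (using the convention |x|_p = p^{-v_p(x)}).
|1085773/23|_17 = 1/83521

Step 1 — compute v_17(x) by factoring powers of 17 out of the numerator and denominator: v_17(1085773/23) = 4. Step 2 — apply |x|_p = p^{-v_p(x)} = 17^{-4} = 1/83521.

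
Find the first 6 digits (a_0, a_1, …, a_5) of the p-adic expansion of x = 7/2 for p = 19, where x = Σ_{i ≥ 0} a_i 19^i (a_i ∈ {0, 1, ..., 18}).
(a_0, …, a_5) = (13, 9, 9, 9, 9, 9)

v_19(7/2) = 0 (numerator and denominator both coprime to 19), so x ∈ ℤ_19^×. Compute digits iteratively via a_i = x_i mod 19, x_{i+1} = (x_i − a_i)/19, with x_0 = x:
  x_0 = 7/2;  a_0 = 13;  x_1 = (x_0 − 13)/19 = -1/2
  x_1 = -1/2;  a_1 = 9;  x_2 = (x_1 − 9)/19 = -1/2
  x_2 = -1/2;  a_2 = 9;  x_3 = (x_2 − 9)/19 = -1/2
  x_3 = -1/2;  a_3 = 9;  x_4 = (x_3 − 9)/19 = -1/2
  x_4 = -1/2;  a_4 = 9;  x_5 = (x_4 − 9)/19 = -1/2
  x_5 = -1/2;  a_5 = 9;  x_6 = (x_5 − 9)/19 = -1/2
Digits: (13, 9, 9, 9, 9, 9).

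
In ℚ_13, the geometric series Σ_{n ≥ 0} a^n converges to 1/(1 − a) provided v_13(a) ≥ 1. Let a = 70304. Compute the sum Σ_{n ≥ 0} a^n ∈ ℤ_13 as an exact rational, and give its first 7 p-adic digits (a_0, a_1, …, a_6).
Σ a^n = 1/(1 − a) = -1/70303;  first 7 digits = (1, 0, 0, 6, 2, 0, 10)

v_13(a) = 3 ≥ 1, so the series converges in ℤ_13 to 1/(1 − a) = 1/(1 − 70304) = -1/70303. Expand this rational in ℤ_13: compute digits iteratively via d_i = x_i mod 13, x_{i+1} = (x_i − d_i)/13. The first 7 digits are (1, 0, 0, 6, 2, 0, 10).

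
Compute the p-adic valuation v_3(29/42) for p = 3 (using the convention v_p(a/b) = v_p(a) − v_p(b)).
v_3(29/42) = -1

Factor powers of 3 from the numerator and denominator of the reduced fraction: 29 = 3^0 · 29 and 42 = 3^1 · 14. Apply v_p(a/b) = v_p(a) − v_p(b): v_3(29/42) = 0 − 1 = -1.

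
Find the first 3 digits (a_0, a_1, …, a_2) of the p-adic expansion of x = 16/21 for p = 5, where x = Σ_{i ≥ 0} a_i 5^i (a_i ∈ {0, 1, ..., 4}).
(a_0, …, a_2) = (1, 4, 3)

v_5(16/21) = 0 (numerator and denominator both coprime to 5), so x ∈ ℤ_5^×. Compute digits iteratively via a_i = x_i mod 5, x_{i+1} = (x_i − a_i)/5, with x_0 = x:
  x_0 = 16/21;  a_0 = 1;  x_1 = (x_0 − 1)/5 = -1/21
  x_1 = -1/21;  a_1 = 4;  x_2 = (x_1 − 4)/5 = -17/21
  x_2 = -17/21;  a_2 = 3;  x_3 = (x_2 − 3)/5 = -16/21
Digits: (1, 4, 3).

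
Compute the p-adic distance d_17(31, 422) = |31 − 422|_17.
d_17(31, 422) = 1/17

Step 1 — x − y = 31 − 422 = -391. Step 2 — v_17(-391) = 1 (factor: -391 = −(17^1 · 23); the sign does not affect v_p). Step 3 — |x − y|_17 = 17^{-1} = 1/17.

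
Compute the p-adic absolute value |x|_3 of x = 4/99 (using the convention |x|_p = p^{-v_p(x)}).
|4/99|_3 = 9

Step 1 — compute v_3(x) by factoring powers of 3 out of the numerator and denominator: v_3(4/99) = -2. Step 2 — apply |x|_p = p^{-v_p(x)} = 3^{2} = 9.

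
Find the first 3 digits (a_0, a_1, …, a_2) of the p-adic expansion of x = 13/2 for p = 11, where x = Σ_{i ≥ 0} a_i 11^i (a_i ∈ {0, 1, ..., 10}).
(a_0, …, a_2) = (1, 6, 5)

v_11(13/2) = 0 (numerator and denominator both coprime to 11), so x ∈ ℤ_11^×. Compute digits iteratively via a_i = x_i mod 11, x_{i+1} = (x_i − a_i)/11, with x_0 = x:
  x_0 = 13/2;  a_0 = 1;  x_1 = (x_0 − 1)/11 = 1/2
  x_1 = 1/2;  a_1 = 6;  x_2 = (x_1 − 6)/11 = -1/2
  x_2 = -1/2;  a_2 = 5;  x_3 = (x_2 − 5)/11 = -1/2
Digits: (1, 6, 5).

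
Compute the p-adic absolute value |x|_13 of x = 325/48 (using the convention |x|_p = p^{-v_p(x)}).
|325/48|_13 = 1/13

Step 1 — compute v_13(x) by factoring powers of 13 out of the numerator and denominator: v_13(325/48) = 1. Step 2 — apply |x|_p = p^{-v_p(x)} = 13^{-1} = 1/13.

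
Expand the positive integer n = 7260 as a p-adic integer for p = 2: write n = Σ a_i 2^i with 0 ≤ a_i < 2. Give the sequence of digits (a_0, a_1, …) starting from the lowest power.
(a_0, a_1, …) = (0, 0, 1, 1, 1, 0, 1, 0, 0, 0, 1, 1, 1)

Repeated division by 2 gives the digits low-to-high: 7260 = 1·2^2 + 1·2^3 + 1·2^4 + 1·2^6 + 1·2^10 + 1·2^11 + 1·2^12. Digit sequence: (0, 0, 1, 1, 1, 0, 1, 0, 0, 0, 1, 1, 1).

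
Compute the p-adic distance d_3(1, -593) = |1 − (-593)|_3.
d_3(1, -593) = 1/27

Step 1 — x − y = 1 − (-593) = 594. Step 2 — v_3(594) = 3 (factor: 594 = (3^3 · 22); the sign does not affect v_p). Step 3 — |x − y|_3 = 3^{-3} = 1/27.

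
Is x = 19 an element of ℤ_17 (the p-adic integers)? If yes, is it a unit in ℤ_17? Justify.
x ∈ ℤ_17^× (unit); v_17(x) = 0

ℤ_17 = {x ∈ ℚ_17 : v_17(x) ≥ 0} and ℤ_17^× = {x ∈ ℤ_17 : v_17(x) = 0}. Here v_17(19) = v_17(num) − v_17(den) = 0; compare against these criteria.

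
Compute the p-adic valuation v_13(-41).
v_13(-41) = 0

v_13(n) is the largest exponent k such that 13^k divides n. Factor out: -41 = -13^0 · 41. (Sign doesn't affect v_p.) So v_13(-41) = 0.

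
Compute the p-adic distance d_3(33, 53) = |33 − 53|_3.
d_3(33, 53) = 1

Step 1 — x − y = 33 − 53 = -20. Step 2 — v_3(-20) = 0 (factor: -20 = −(3^0 · 20); the sign does not affect v_p). Step 3 — |x − y|_3 = 3^{0} = 1.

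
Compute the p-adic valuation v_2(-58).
v_2(-58) = 1

v_2(n) is the largest exponent k such that 2^k divides n. Factor out: -58 = -2^1 · 29. (Sign doesn't affect v_p.) So v_2(-58) = 1.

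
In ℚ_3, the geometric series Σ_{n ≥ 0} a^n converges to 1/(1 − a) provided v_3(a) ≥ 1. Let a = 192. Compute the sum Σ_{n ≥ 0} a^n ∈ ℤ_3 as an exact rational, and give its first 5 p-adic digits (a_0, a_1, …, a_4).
Σ a^n = 1/(1 − a) = -1/191;  first 5 digits = (1, 1, 1, 2, 2)

v_3(a) = 1 ≥ 1, so the series converges in ℤ_3 to 1/(1 − a) = 1/(1 − 192) = -1/191. Expand this rational in ℤ_3: compute digits iteratively via d_i = x_i mod 3, x_{i+1} = (x_i − d_i)/3. The first 5 digits are (1, 1, 1, 2, 2).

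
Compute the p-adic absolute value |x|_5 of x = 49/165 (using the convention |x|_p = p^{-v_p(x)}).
|49/165|_5 = 5

Step 1 — compute v_5(x) by factoring powers of 5 out of the numerator and denominator: v_5(49/165) = -1. Step 2 — apply |x|_p = p^{-v_p(x)} = 5^{1} = 5.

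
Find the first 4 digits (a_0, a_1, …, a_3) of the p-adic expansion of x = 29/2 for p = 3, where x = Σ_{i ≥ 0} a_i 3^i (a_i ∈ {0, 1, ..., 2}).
(a_0, …, a_3) = (1, 0, 0, 2)

v_3(29/2) = 0 (numerator and denominator both coprime to 3), so x ∈ ℤ_3^×. Compute digits iteratively via a_i = x_i mod 3, x_{i+1} = (x_i − a_i)/3, with x_0 = x:
  x_0 = 29/2;  a_0 = 1;  x_1 = (x_0 − 1)/3 = 9/2
  x_1 = 9/2;  a_1 = 0;  x_2 = (x_1 − 0)/3 = 3/2
  x_2 = 3/2;  a_2 = 0;  x_3 = (x_2 − 0)/3 = 1/2
  x_3 = 1/2;  a_3 = 2;  x_4 = (x_3 − 2)/3 = -1/2
Digits: (1, 0, 0, 2).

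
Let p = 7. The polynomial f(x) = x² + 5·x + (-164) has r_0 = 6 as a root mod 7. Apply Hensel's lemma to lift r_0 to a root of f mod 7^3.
r_2 = 153 (mod 343)

Hensel: r_{i+1} = r_i − f(r_i)·(f′(r_i))^{-1} mod 7^{i+2}, f′(x) = 2x + 5. Iterate:
  r_0 = 6 (mod 7)
  r_1 = 6 (mod 49)
  r_2 = 153 (mod 343)
Final: r = 153 satisfies f(r) ≡ 0 mod 7^3.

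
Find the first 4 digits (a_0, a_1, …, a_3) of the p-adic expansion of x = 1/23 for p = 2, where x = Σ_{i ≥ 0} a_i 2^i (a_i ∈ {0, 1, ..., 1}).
(a_0, …, a_3) = (1, 1, 1, 0)

v_2(1/23) = 0 (numerator and denominator both coprime to 2), so x ∈ ℤ_2^×. Compute digits iteratively via a_i = x_i mod 2, x_{i+1} = (x_i − a_i)/2, with x_0 = x:
  x_0 = 1/23;  a_0 = 1;  x_1 = (x_0 − 1)/2 = -11/23
  x_1 = -11/23;  a_1 = 1;  x_2 = (x_1 − 1)/2 = -17/23
  x_2 = -17/23;  a_2 = 1;  x_3 = (x_2 − 1)/2 = -20/23
  x_3 = -20/23;  a_3 = 0;  x_4 = (x_3 − 0)/2 = -10/23
Digits: (1, 1, 1, 0).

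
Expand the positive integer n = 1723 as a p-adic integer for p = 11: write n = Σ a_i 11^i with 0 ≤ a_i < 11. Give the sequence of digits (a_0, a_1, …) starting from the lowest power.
(a_0, a_1, …) = (7, 2, 3, 1)

Repeated division by 11 gives the digits low-to-high: 1723 = 7 + 2·11^1 + 3·11^2 + 1·11^3. Digit sequence: (7, 2, 3, 1).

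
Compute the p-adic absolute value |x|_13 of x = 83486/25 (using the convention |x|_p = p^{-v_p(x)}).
|83486/25|_13 = 1/2197

Step 1 — compute v_13(x) by factoring powers of 13 out of the numerator and denominator: v_13(83486/25) = 3. Step 2 — apply |x|_p = p^{-v_p(x)} = 13^{-3} = 1/2197.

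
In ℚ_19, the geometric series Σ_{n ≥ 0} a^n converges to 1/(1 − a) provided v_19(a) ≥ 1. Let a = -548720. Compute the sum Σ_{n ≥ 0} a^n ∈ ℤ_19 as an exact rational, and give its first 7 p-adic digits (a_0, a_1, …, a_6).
Σ a^n = 1/(1 − a) = 1/548721;  first 7 digits = (1, 0, 0, 15, 14, 18, 15)

v_19(a) = 3 ≥ 1, so the series converges in ℤ_19 to 1/(1 − a) = 1/(1 − (-548720)) = 1/548721. Expand this rational in ℤ_19: compute digits iteratively via d_i = x_i mod 19, x_{i+1} = (x_i − d_i)/19. The first 7 digits are (1, 0, 0, 15, 14, 18, 15).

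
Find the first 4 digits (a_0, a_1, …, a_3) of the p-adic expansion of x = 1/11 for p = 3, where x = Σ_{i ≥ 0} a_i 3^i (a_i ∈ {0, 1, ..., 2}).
(a_0, …, a_3) = (2, 1, 0, 2)

v_3(1/11) = 0 (numerator and denominator both coprime to 3), so x ∈ ℤ_3^×. Compute digits iteratively via a_i = x_i mod 3, x_{i+1} = (x_i − a_i)/3, with x_0 = x:
  x_0 = 1/11;  a_0 = 2;  x_1 = (x_0 − 2)/3 = -7/11
  x_1 = -7/11;  a_1 = 1;  x_2 = (x_1 − 1)/3 = -6/11
  x_2 = -6/11;  a_2 = 0;  x_3 = (x_2 − 0)/3 = -2/11
  x_3 = -2/11;  a_3 = 2;  x_4 = (x_3 − 2)/3 = -8/11
Digits: (2, 1, 0, 2).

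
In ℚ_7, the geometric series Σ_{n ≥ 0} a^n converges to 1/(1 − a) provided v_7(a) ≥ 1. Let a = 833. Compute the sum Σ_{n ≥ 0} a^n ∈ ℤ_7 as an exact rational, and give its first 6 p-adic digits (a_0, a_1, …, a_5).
Σ a^n = 1/(1 − a) = -1/832;  first 6 digits = (1, 0, 3, 2, 2, 6)

v_7(a) = 2 ≥ 1, so the series converges in ℤ_7 to 1/(1 − a) = 1/(1 − 833) = -1/832. Expand this rational in ℤ_7: compute digits iteratively via d_i = x_i mod 7, x_{i+1} = (x_i − d_i)/7. The first 6 digits are (1, 0, 3, 2, 2, 6).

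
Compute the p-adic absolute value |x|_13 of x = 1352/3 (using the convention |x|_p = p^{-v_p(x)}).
|1352/3|_13 = 1/169

Step 1 — compute v_13(x) by factoring powers of 13 out of the numerator and denominator: v_13(1352/3) = 2. Step 2 — apply |x|_p = p^{-v_p(x)} = 13^{-2} = 1/169.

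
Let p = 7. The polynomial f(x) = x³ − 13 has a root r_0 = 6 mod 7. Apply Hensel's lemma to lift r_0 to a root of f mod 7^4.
r_3 = 1588 (mod 2401)

Hensel: r_{i+1} = r_i − f(r_i)/f′(r_i) mod 7^{i+2}, where f′(x) = 3x². Iterate:
  r_0 = 6 (mod 7)
  r_1 = 20 (mod 49)
  r_2 = 216 (mod 343)
  r_3 = 1588 (mod 2401)
Final: r = 1588 with f(r) ≡ 0 mod 7^4.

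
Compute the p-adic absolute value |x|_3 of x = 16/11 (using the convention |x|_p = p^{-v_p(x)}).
|16/11|_3 = 1

Step 1 — compute v_3(x) by factoring powers of 3 out of the numerator and denominator: v_3(16/11) = 0. Step 2 — apply |x|_p = p^{-v_p(x)} = 3^{0} = 1.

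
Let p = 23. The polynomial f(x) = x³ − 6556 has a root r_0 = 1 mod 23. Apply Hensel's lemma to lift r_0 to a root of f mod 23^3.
r_2 = 9592 (mod 12167)

Hensel: r_{i+1} = r_i − f(r_i)/f′(r_i) mod 23^{i+2}, where f′(x) = 3x². Iterate:
  r_0 = 1 (mod 23)
  r_1 = 70 (mod 529)
  r_2 = 9592 (mod 12167)
Final: r = 9592 with f(r) ≡ 0 mod 23^3.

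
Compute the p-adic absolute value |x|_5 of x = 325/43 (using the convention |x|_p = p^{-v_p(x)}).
|325/43|_5 = 1/25

Step 1 — compute v_5(x) by factoring powers of 5 out of the numerator and denominator: v_5(325/43) = 2. Step 2 — apply |x|_p = p^{-v_p(x)} = 5^{-2} = 1/25.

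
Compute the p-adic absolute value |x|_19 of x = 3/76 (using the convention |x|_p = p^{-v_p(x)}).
|3/76|_19 = 19

Step 1 — compute v_19(x) by factoring powers of 19 out of the numerator and denominator: v_19(3/76) = -1. Step 2 — apply |x|_p = p^{-v_p(x)} = 19^{1} = 19.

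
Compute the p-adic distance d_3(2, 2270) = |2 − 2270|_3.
d_3(2, 2270) = 1/81

Step 1 — x − y = 2 − 2270 = -2268. Step 2 — v_3(-2268) = 4 (factor: -2268 = −(3^4 · 28); the sign does not affect v_p). Step 3 — |x − y|_3 = 3^{-4} = 1/81.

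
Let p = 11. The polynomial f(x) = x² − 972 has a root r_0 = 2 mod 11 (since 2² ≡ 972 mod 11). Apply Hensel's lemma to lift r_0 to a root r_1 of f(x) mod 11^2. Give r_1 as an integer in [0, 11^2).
r_1 = 2 (mod 121)

Hensel's recurrence: r_{i+1} = r_i − f(r_i)·(f′(r_i))^{-1} mod 11^{i+2}, with f′(x) = 2x. Iterate:
  r_0 = 2 (mod 11)
  r_1 = 2 (mod 121)
Final: r_1 = 2, and one checks f(r_1) ≡ 0 mod 11^2.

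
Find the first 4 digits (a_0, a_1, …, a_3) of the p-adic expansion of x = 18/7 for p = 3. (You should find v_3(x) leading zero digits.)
(a_0, …, a_3) = (0, 0, 2, 2)

v_3(18/7) = 2, so a_0 = ... = a_1 = 0. Factor out: x = 3^2 · u with u = 2/7 a unit in ℤ_3. Expand u iteratively via a_{v+i} = u_i mod 3, u_{i+1} = (u_i − a_{v+i})/3:
  u_0 = 2/7;  a_2 = 2;  u_1 = (u_0 − 2)/3 = -4/7
  u_1 = -4/7;  a_3 = 2;  u_2 = (u_1 − 2)/3 = -6/7
Digits: (0, 0, 2, 2).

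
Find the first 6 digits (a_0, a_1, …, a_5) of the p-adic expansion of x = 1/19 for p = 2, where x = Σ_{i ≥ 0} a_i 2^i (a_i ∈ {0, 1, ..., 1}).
(a_0, …, a_5) = (1, 1, 0, 1, 1, 0)

v_2(1/19) = 0 (numerator and denominator both coprime to 2), so x ∈ ℤ_2^×. Compute digits iteratively via a_i = x_i mod 2, x_{i+1} = (x_i − a_i)/2, with x_0 = x:
  x_0 = 1/19;  a_0 = 1;  x_1 = (x_0 − 1)/2 = -9/19
  x_1 = -9/19;  a_1 = 1;  x_2 = (x_1 − 1)/2 = -14/19
  x_2 = -14/19;  a_2 = 0;  x_3 = (x_2 − 0)/2 = -7/19
  x_3 = -7/19;  a_3 = 1;  x_4 = (x_3 − 1)/2 = -13/19
  x_4 = -13/19;  a_4 = 1;  x_5 = (x_4 − 1)/2 = -16/19
  x_5 = -16/19;  a_5 = 0;  x_6 = (x_5 − 0)/2 = -8/19
Digits: (1, 1, 0, 1, 1, 0).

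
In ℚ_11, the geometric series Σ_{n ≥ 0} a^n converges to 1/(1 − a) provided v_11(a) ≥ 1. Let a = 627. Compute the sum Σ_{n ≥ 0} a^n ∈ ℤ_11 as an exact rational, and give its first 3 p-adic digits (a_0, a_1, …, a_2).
Σ a^n = 1/(1 − a) = -1/626;  first 3 digits = (1, 2, 9)

v_11(a) = 1 ≥ 1, so the series converges in ℤ_11 to 1/(1 − a) = 1/(1 − 627) = -1/626. Expand this rational in ℤ_11: compute digits iteratively via d_i = x_i mod 11, x_{i+1} = (x_i − d_i)/11. The first 3 digits are (1, 2, 9).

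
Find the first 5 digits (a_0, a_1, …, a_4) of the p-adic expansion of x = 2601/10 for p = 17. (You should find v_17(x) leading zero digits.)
(a_0, …, a_4) = (0, 0, 6, 15, 11)

v_17(2601/10) = 2, so a_0 = ... = a_1 = 0. Factor out: x = 17^2 · u with u = 9/10 a unit in ℤ_17. Expand u iteratively via a_{v+i} = u_i mod 17, u_{i+1} = (u_i − a_{v+i})/17:
  u_0 = 9/10;  a_2 = 6;  u_1 = (u_0 − 6)/17 = -3/10
  u_1 = -3/10;  a_3 = 15;  u_2 = (u_1 − 15)/17 = -9/10
  u_2 = -9/10;  a_4 = 11;  u_3 = (u_2 − 11)/17 = -7/10
Digits: (0, 0, 6, 15, 11).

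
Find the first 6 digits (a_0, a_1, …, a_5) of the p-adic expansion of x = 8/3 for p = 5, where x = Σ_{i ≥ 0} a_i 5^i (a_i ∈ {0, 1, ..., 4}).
(a_0, …, a_5) = (1, 2, 3, 1, 3, 1)

v_5(8/3) = 0 (numerator and denominator both coprime to 5), so x ∈ ℤ_5^×. Compute digits iteratively via a_i = x_i mod 5, x_{i+1} = (x_i − a_i)/5, with x_0 = x:
  x_0 = 8/3;  a_0 = 1;  x_1 = (x_0 − 1)/5 = 1/3
  x_1 = 1/3;  a_1 = 2;  x_2 = (x_1 − 2)/5 = -1/3
  x_2 = -1/3;  a_2 = 3;  x_3 = (x_2 − 3)/5 = -2/3
  x_3 = -2/3;  a_3 = 1;  x_4 = (x_3 − 1)/5 = -1/3
  x_4 = -1/3;  a_4 = 3;  x_5 = (x_4 − 3)/5 = -2/3
  x_5 = -2/3;  a_5 = 1;  x_6 = (x_5 − 1)/5 = -1/3
Digits: (1, 2, 3, 1, 3, 1).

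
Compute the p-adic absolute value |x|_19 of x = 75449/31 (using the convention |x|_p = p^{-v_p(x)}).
|75449/31|_19 = 1/6859

Step 1 — compute v_19(x) by factoring powers of 19 out of the numerator and denominator: v_19(75449/31) = 3. Step 2 — apply |x|_p = p^{-v_p(x)} = 19^{-3} = 1/6859.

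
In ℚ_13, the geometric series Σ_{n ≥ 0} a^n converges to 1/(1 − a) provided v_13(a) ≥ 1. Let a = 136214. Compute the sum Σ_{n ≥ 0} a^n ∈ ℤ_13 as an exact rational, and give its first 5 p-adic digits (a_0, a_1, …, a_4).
Σ a^n = 1/(1 − a) = -1/136213;  first 5 digits = (1, 0, 0, 10, 4)

v_13(a) = 3 ≥ 1, so the series converges in ℤ_13 to 1/(1 − a) = 1/(1 − 136214) = -1/136213. Expand this rational in ℤ_13: compute digits iteratively via d_i = x_i mod 13, x_{i+1} = (x_i − d_i)/13. The first 5 digits are (1, 0, 0, 10, 4).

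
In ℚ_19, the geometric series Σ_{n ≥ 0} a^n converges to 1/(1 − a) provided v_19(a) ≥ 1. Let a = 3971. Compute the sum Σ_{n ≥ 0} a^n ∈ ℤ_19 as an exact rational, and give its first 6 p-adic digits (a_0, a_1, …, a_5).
Σ a^n = 1/(1 − a) = -1/3970;  first 6 digits = (1, 0, 11, 0, 7, 6)

v_19(a) = 2 ≥ 1, so the series converges in ℤ_19 to 1/(1 − a) = 1/(1 − 3971) = -1/3970. Expand this rational in ℤ_19: compute digits iteratively via d_i = x_i mod 19, x_{i+1} = (x_i − d_i)/19. The first 6 digits are (1, 0, 11, 0, 7, 6).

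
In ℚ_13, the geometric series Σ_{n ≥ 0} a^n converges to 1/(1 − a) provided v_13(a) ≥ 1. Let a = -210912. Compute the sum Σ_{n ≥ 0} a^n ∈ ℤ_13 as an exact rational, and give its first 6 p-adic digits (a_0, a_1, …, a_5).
Σ a^n = 1/(1 − a) = 1/210913;  first 6 digits = (1, 0, 0, 8, 5, 12)

v_13(a) = 3 ≥ 1, so the series converges in ℤ_13 to 1/(1 − a) = 1/(1 − (-210912)) = 1/210913. Expand this rational in ℤ_13: compute digits iteratively via d_i = x_i mod 13, x_{i+1} = (x_i − d_i)/13. The first 6 digits are (1, 0, 0, 8, 5, 12).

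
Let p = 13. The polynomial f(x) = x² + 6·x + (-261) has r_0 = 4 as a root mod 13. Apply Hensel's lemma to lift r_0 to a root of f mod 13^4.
r_3 = 1239 (mod 28561)

Hensel: r_{i+1} = r_i − f(r_i)·(f′(r_i))^{-1} mod 13^{i+2}, f′(x) = 2x + 6. Iterate:
  r_0 = 4 (mod 13)
  r_1 = 56 (mod 169)
  r_2 = 1239 (mod 2197)
  r_3 = 1239 (mod 28561)
Final: r = 1239 satisfies f(r) ≡ 0 mod 13^4.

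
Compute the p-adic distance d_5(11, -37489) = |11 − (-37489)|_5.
d_5(11, -37489) = 1/3125

Step 1 — x − y = 11 − (-37489) = 37500. Step 2 — v_5(37500) = 5 (factor: 37500 = (5^5 · 12); the sign does not affect v_p). Step 3 — |x − y|_5 = 5^{-5} = 1/3125.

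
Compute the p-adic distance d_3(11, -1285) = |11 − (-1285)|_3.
d_3(11, -1285) = 1/81

Step 1 — x − y = 11 − (-1285) = 1296. Step 2 — v_3(1296) = 4 (factor: 1296 = (3^4 · 16); the sign does not affect v_p). Step 3 — |x − y|_3 = 3^{-4} = 1/81.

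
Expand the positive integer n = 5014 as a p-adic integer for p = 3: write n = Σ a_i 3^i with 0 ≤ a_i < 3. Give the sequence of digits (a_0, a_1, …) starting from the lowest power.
(a_0, a_1, …) = (1, 0, 2, 2, 1, 2, 0, 2)

Repeated division by 3 gives the digits low-to-high: 5014 = 1 + 2·3^2 + 2·3^3 + 1·3^4 + 2·3^5 + 2·3^7. Digit sequence: (1, 0, 2, 2, 1, 2, 0, 2).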